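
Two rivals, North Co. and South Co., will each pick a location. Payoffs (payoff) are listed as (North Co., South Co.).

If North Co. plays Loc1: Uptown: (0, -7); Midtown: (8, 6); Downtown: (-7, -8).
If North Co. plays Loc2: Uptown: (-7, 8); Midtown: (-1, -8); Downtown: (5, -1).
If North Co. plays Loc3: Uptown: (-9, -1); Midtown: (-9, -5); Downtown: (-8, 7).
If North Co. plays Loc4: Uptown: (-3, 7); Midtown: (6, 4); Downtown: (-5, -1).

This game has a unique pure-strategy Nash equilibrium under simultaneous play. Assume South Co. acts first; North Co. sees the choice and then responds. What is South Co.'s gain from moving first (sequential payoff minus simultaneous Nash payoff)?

North Co. best-responds to each possible South Co. move:
- Uptown: North Co. compares 0, -7, -9, -3 and picks Loc1; South Co. would get -7.
- Midtown: North Co. compares 8, -1, -9, 6 and picks Loc1; South Co. would get 6.
- Downtown: North Co. compares -7, 5, -8, -5 and picks Loc2; South Co. would get -1.
Maximizing over -7, 6, -1, South Co. chooses Midtown. Subgame-perfect outcome: (Loc1, Midtown) with payoffs (8, 6).
For the simultaneous game, intersect best replies.
North Co.'s best replies: Uptown→Loc1; Midtown→Loc1; Downtown→Loc2.
South Co.'s best replies: Loc1→Midtown; Loc2→Uptown; Loc3→Downtown; Loc4→Uptown.
Only (Loc1, Midtown) has each player best-responding; Nash payoffs (8, 6).
South Co.'s commitment gain: 6 − 6 = 0.

0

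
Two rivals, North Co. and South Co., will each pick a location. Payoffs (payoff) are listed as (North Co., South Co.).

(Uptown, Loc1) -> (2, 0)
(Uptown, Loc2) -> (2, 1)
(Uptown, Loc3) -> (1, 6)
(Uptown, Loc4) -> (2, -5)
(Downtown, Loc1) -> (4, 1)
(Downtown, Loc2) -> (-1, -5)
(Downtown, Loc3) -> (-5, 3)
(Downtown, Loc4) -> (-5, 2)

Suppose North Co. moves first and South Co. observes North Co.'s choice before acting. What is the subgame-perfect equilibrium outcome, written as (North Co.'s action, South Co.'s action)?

(Uptown, Loc3)

South Co. best-responds to each possible North Co. move:
- Uptown: BR = Loc3, leader payoff 1.
- Downtown: BR = Loc3, leader payoff -5.
Among 1, -5, the best is 1 at Uptown. Subgame-perfect outcome: (Uptown, Loc3) with payoffs (1, 6).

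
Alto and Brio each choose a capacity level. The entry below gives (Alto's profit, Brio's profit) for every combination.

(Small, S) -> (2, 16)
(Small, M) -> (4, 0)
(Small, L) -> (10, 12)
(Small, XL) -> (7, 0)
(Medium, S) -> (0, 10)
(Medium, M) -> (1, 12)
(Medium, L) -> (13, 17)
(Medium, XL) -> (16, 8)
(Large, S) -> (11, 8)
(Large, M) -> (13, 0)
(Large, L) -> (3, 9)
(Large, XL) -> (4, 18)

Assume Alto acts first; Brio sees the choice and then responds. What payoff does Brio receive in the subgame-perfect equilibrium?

Solve by backward induction (Alto leads).
- Small: Brio compares 16, 0, 12, 0 and picks S; Alto would get 2.
- Medium: Brio compares 10, 12, 17, 8 and picks L; Alto would get 13.
- Large: Brio compares 8, 0, 9, 18 and picks XL; Alto would get 4.
Maximizing over 2, 13, 4, Alto chooses Medium. Subgame-perfect outcome: (Medium, L) with payoffs (13, 17).

17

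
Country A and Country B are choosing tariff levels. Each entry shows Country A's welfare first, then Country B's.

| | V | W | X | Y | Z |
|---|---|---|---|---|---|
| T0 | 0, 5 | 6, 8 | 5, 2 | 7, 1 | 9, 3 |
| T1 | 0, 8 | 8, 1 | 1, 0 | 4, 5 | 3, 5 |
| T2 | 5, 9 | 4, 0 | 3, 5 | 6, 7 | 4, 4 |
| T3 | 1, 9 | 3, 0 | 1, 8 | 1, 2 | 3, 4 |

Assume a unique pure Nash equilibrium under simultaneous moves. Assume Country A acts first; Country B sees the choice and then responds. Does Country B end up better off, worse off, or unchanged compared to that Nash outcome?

worse off

Country B best-responds to each possible Country A move:
- T0: Country B compares 5, 8, 2, 1, 3 and picks W; Country A would get 6.
- T1: Country B compares 8, 1, 0, 5, 5 and picks V; Country A would get 0.
- T2: Country B compares 9, 0, 5, 7, 4 and picks V; Country A would get 5.
- T3: Country B compares 9, 0, 8, 2, 4 and picks V; Country A would get 1.
Country A's induced payoffs are 6, 0, 5, 1, so Country A commits to T0. Subgame-perfect outcome: (T0, W) with payoffs (6, 8).
For the simultaneous game, intersect best replies.
Country A's best replies: V→T2; W→T1; X→T0; Y→T0; Z→T0.
Country B's best replies: T0→W; T1→V; T2→V; T3→V.
Only (T2, V) has each player best-responding; Nash payoffs (5, 9).
Country B earns 8 sequentially versus 9 at the Nash outcome: worse off.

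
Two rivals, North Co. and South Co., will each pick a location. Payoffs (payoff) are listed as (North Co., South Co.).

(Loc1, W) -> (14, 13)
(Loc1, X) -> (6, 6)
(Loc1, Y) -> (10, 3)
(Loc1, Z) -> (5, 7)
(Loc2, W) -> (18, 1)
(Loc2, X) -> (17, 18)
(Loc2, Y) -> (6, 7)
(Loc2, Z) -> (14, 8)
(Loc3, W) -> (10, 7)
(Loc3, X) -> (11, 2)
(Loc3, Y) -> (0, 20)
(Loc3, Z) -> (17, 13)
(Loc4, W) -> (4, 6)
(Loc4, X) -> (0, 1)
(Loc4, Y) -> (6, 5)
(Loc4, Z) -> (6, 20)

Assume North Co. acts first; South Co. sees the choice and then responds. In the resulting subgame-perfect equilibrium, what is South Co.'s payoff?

Work backward from South Co.'s decision.
- Loc1 → South Co. plays W (best of 13, 6, 3, 7); North Co. gets 14.
- Loc2 → South Co. plays X (best of 1, 18, 7, 8); North Co. gets 17.
- Loc3 → South Co. plays Y (best of 7, 2, 20, 13); North Co. gets 0.
- Loc4 → South Co. plays Z (best of 6, 1, 5, 20); North Co. gets 6.
North Co.'s induced payoffs are 14, 17, 0, 6, so North Co. commits to Loc2. Subgame-perfect outcome: (Loc2, X) with payoffs (17, 18).

18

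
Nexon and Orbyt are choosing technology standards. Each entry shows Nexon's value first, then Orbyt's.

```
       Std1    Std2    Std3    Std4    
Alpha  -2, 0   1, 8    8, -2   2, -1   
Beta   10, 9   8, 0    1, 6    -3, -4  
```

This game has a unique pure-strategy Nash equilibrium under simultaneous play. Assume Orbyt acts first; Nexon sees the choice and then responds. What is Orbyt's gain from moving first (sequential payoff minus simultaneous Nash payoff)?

Work backward from Nexon's decision.
- Std1: BR = Beta, leader payoff 9.
- Std2: BR = Beta, leader payoff 0.
- Std3: BR = Alpha, leader payoff -2.
- Std4: BR = Alpha, leader payoff -1.
Maximizing over 9, 0, -2, -1, Orbyt chooses Std1. Subgame-perfect outcome: (Beta, Std1) with payoffs (10, 9).
Now find the simultaneous Nash equilibrium.
Nexon's best replies: Std1→Beta; Std2→Beta; Std3→Alpha; Std4→Alpha.
Orbyt's best replies: Alpha→Std2; Beta→Std1.
The unique mutual best reply is (Beta, Std1), giving (10, 9).
Orbyt's commitment gain: 9 − 9 = 0.

0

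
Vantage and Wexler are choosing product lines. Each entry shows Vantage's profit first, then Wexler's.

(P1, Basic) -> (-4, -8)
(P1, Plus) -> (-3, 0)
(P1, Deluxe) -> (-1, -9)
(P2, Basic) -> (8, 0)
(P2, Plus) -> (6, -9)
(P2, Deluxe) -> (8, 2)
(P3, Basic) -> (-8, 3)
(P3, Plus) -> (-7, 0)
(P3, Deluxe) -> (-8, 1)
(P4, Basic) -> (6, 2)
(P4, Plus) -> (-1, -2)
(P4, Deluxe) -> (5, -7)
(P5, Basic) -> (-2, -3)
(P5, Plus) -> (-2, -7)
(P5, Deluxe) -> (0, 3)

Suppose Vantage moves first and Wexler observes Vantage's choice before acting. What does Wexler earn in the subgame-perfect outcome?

2

Work backward from Wexler's decision.
- P1 → Wexler plays Plus (best of -8, 0, -9); Vantage gets -3.
- P2 → Wexler plays Deluxe (best of 0, -9, 2); Vantage gets 8.
- P3 → Wexler plays Basic (best of 3, 0, 1); Vantage gets -8.
- P4 → Wexler plays Basic (best of 2, -2, -7); Vantage gets 6.
- P5 → Wexler plays Deluxe (best of -3, -7, 3); Vantage gets 0.
Vantage's induced payoffs are -3, 8, -8, 6, 0, so Vantage commits to P2. Subgame-perfect outcome: (P2, Deluxe) with payoffs (8, 2).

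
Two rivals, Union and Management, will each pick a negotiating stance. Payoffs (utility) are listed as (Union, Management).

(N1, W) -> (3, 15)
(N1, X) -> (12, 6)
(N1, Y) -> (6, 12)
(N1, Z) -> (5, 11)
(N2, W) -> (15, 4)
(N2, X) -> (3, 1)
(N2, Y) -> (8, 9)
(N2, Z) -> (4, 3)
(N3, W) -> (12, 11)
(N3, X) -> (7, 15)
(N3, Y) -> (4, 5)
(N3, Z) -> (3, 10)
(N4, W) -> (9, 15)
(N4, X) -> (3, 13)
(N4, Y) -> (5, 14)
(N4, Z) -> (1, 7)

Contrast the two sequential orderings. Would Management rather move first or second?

If Union leads: Management's best replies are N1→W, N2→Y, N3→X, N4→W; Union's induced payoffs 3, 8, 7, 9; outcome (N4, W), payoffs (9, 15).
If Management leads: Union's best replies are W→N2, X→N1, Y→N2, Z→N1; Management's induced payoffs 4, 6, 9, 11; outcome (N1, Z), payoffs (5, 11).
Management gets 11 moving first and 15 moving second, so Management prefers to move second.

second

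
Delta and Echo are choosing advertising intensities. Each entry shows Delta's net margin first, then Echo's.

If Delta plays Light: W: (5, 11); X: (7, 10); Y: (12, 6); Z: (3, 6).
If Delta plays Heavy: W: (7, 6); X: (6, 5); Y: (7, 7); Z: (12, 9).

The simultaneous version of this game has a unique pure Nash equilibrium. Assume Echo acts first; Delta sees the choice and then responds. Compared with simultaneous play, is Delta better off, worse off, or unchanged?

Delta best-responds to each possible Echo move:
- W: BR = Heavy, leader payoff 6.
- X: BR = Light, leader payoff 10.
- Y: BR = Light, leader payoff 6.
- Z: BR = Heavy, leader payoff 9.
Among 6, 10, 6, 9, the best is 10 at X. Subgame-perfect outcome: (Light, X) with payoffs (7, 10).
For the simultaneous game, intersect best replies.
Delta's best replies: W→Heavy; X→Light; Y→Light; Z→Heavy.
Echo's best replies: Light→W; Heavy→Z.
The unique mutual best reply is (Heavy, Z), giving (12, 9).
Delta earns 7 sequentially versus 12 at the Nash outcome: worse off.

worse off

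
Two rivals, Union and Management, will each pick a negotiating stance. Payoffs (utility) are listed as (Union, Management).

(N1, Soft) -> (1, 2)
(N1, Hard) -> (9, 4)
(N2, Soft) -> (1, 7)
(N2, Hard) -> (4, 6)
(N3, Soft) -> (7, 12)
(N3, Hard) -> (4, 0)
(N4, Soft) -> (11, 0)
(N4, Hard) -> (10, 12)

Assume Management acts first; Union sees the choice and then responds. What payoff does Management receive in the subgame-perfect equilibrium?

Work backward from Union's decision.
- Soft: BR = N4, leader payoff 0.
- Hard: BR = N4, leader payoff 12.
Management's induced payoffs are 0, 12, so Management commits to Hard. Subgame-perfect outcome: (N4, Hard) with payoffs (10, 12).

12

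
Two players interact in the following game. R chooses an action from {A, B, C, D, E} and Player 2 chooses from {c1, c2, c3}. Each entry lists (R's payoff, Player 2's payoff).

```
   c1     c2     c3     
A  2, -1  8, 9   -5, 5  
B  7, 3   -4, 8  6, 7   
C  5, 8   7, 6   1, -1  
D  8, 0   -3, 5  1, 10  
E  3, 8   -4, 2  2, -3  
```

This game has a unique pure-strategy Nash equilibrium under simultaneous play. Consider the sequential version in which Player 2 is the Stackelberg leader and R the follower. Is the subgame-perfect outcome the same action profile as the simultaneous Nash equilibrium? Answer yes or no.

yes

Solve by backward induction (Player 2 leads).
- c1: BR = D, leader payoff 0.
- c2: BR = A, leader payoff 9.
- c3: BR = B, leader payoff 7.
Maximizing over 0, 9, 7, Player 2 chooses c2. Subgame-perfect outcome: (A, c2) with payoffs (8, 9).
For the simultaneous game, intersect best replies.
R's best replies: c1→D; c2→A; c3→B.
Player 2's best replies: A→c2; B→c2; C→c1; D→c3; E→c1.
Only (A, c2) has each player best-responding; Nash payoffs (8, 9).
Sequential outcome (A, c2) coincides with the Nash profile (A, c2).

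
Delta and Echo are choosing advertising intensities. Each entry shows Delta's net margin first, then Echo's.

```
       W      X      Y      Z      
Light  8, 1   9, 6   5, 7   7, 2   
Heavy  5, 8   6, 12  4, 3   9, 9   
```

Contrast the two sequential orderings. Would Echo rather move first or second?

If Delta leads: Echo's best replies are Light→Y, Heavy→X; Delta's induced payoffs 5, 6; outcome (Heavy, X), payoffs (6, 12).
If Echo leads: Delta's best replies are W→Light, X→Light, Y→Light, Z→Heavy; Echo's induced payoffs 1, 6, 7, 9; outcome (Heavy, Z), payoffs (9, 9).
Echo gets 9 moving first and 12 moving second, so Echo prefers to move second.

second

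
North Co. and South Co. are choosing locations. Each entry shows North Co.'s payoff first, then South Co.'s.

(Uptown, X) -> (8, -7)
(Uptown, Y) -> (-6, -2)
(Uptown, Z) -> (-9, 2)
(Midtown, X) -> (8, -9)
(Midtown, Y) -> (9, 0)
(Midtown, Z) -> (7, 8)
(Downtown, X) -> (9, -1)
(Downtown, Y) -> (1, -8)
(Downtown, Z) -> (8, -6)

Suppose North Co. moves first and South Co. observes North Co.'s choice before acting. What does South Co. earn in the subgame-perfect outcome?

-1

Solve by backward induction (North Co. leads).
- Uptown: BR = Z, leader payoff -9.
- Midtown: BR = Z, leader payoff 7.
- Downtown: BR = X, leader payoff 9.
North Co.'s induced payoffs are -9, 7, 9, so North Co. commits to Downtown. Subgame-perfect outcome: (Downtown, X) with payoffs (9, -1).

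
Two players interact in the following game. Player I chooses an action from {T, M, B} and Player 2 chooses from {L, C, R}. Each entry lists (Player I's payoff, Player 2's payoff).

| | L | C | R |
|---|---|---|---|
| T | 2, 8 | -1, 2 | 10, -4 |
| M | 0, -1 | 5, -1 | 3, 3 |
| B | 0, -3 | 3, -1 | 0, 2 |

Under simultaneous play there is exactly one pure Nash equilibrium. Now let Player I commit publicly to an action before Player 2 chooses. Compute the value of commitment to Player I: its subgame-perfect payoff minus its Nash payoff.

1

Work backward from Player 2's decision.
- T → Player 2 plays L (best of 8, 2, -4); Player I gets 2.
- M → Player 2 plays R (best of -1, -1, 3); Player I gets 3.
- B → Player 2 plays R (best of -3, -1, 2); Player I gets 0.
Player I's induced payoffs are 2, 3, 0, so Player I commits to M. Subgame-perfect outcome: (M, R) with payoffs (3, 3).
Under simultaneous play:
Player I's best replies: L→T; C→M; R→T.
Player 2's best replies: T→L; M→R; B→R.
Only (T, L) has each player best-responding; Nash payoffs (2, 8).
Player I's commitment gain: 3 − 2 = 1.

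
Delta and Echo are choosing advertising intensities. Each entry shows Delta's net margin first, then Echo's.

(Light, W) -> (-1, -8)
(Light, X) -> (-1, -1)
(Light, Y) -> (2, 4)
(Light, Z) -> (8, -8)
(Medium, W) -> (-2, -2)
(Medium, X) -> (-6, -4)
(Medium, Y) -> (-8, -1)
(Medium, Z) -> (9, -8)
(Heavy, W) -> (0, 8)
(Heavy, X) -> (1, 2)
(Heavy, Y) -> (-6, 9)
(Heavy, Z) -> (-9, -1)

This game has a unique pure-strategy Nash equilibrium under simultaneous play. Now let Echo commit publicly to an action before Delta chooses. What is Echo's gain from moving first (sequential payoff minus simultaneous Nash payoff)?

4

Delta best-responds to each possible Echo move:
- W: Delta compares -1, -2, 0 and picks Heavy; Echo would get 8.
- X: Delta compares -1, -6, 1 and picks Heavy; Echo would get 2.
- Y: Delta compares 2, -8, -6 and picks Light; Echo would get 4.
- Z: Delta compares 8, 9, -9 and picks Medium; Echo would get -8.
Maximizing over 8, 2, 4, -8, Echo chooses W. Subgame-perfect outcome: (Heavy, W) with payoffs (0, 8).
For the simultaneous game, intersect best replies.
Delta's best replies: W→Heavy; X→Heavy; Y→Light; Z→Medium.
Echo's best replies: Light→Y; Medium→Y; Heavy→Y.
Only (Light, Y) has each player best-responding; Nash payoffs (2, 4).
Echo's commitment gain: 8 − 4 = 4.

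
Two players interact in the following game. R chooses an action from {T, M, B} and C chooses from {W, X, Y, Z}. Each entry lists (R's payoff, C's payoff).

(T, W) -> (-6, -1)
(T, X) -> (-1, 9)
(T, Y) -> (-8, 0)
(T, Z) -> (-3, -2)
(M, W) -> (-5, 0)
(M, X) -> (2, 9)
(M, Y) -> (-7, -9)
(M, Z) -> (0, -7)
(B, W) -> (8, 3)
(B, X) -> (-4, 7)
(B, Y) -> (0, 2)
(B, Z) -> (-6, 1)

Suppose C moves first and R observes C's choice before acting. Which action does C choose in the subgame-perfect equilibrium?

X

Work backward from R's decision.
- W: BR = B, leader payoff 3.
- X: BR = M, leader payoff 9.
- Y: BR = B, leader payoff 2.
- Z: BR = M, leader payoff -7.
C's induced payoffs are 3, 9, 2, -7, so C commits to X. Subgame-perfect outcome: (M, X) with payoffs (2, 9).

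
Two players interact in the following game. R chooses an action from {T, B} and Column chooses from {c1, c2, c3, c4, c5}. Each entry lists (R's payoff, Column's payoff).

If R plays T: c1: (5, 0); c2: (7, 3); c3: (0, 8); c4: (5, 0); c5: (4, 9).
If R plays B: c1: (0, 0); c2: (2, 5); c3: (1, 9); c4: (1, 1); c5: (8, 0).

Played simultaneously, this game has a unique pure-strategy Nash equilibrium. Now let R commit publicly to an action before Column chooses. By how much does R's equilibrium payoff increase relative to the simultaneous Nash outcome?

3

Solve by backward induction (R leads).
- T → Column plays c5 (best of 0, 3, 8, 0, 9); R gets 4.
- B → Column plays c3 (best of 0, 5, 9, 1, 0); R gets 1.
Maximizing over 4, 1, R chooses T. Subgame-perfect outcome: (T, c5) with payoffs (4, 9).
Under simultaneous play:
R's best replies: c1→T; c2→T; c3→B; c4→T; c5→B.
Column's best replies: T→c5; B→c3.
Only (B, c3) has each player best-responding; Nash payoffs (1, 9).
R's commitment gain: 4 − 1 = 3.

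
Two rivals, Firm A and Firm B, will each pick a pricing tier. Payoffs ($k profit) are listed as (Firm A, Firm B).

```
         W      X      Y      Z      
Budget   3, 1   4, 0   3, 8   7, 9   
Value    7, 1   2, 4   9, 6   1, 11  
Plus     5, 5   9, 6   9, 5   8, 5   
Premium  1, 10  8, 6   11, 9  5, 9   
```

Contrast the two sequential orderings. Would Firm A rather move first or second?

second

If Firm A leads: Firm B's best replies are Budget→Z, Value→Z, Plus→X, Premium→W; Firm A's induced payoffs 7, 1, 9, 1; outcome (Plus, X), payoffs (9, 6).
If Firm B leads: Firm A's best replies are W→Value, X→Plus, Y→Premium, Z→Plus; Firm B's induced payoffs 1, 6, 9, 5; outcome (Premium, Y), payoffs (11, 9).
Firm A gets 9 moving first and 11 moving second, so Firm A prefers to move second.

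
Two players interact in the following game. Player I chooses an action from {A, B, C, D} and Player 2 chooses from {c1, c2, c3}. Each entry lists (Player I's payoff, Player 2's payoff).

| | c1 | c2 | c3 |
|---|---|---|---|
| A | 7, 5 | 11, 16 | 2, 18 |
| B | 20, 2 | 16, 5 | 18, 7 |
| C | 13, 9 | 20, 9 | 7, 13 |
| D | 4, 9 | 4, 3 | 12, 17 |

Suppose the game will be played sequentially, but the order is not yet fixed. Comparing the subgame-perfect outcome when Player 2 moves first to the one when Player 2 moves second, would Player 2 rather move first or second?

If Player I leads: Player 2's best replies are A→c3, B→c3, C→c3, D→c3; Player I's induced payoffs 2, 18, 7, 12; outcome (B, c3), payoffs (18, 7).
If Player 2 leads: Player I's best replies are c1→B, c2→C, c3→B; Player 2's induced payoffs 2, 9, 7; outcome (C, c2), payoffs (20, 9).
Player 2 gets 9 moving first and 7 moving second, so Player 2 prefers to move first.

first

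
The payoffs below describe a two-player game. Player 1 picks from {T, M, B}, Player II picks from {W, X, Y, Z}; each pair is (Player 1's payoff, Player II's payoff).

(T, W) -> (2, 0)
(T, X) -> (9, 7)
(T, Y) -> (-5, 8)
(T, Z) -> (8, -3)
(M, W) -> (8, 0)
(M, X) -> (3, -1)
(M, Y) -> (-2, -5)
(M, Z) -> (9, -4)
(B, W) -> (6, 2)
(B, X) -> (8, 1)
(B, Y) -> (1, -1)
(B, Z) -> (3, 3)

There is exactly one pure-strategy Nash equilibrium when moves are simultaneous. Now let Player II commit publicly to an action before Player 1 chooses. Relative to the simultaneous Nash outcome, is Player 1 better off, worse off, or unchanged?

better off

Player 1 best-responds to each possible Player II move:
- W: Player 1 compares 2, 8, 6 and picks M; Player II would get 0.
- X: Player 1 compares 9, 3, 8 and picks T; Player II would get 7.
- Y: Player 1 compares -5, -2, 1 and picks B; Player II would get -1.
- Z: Player 1 compares 8, 9, 3 and picks M; Player II would get -4.
Among 0, 7, -1, -4, the best is 7 at X. Subgame-perfect outcome: (T, X) with payoffs (9, 7).
Under simultaneous play:
Player 1's best replies: W→M; X→T; Y→B; Z→M.
Player II's best replies: T→Y; M→W; B→Z.
Only (M, W) has each player best-responding; Nash payoffs (8, 0).
Player 1 earns 9 sequentially versus 8 at the Nash outcome: better off.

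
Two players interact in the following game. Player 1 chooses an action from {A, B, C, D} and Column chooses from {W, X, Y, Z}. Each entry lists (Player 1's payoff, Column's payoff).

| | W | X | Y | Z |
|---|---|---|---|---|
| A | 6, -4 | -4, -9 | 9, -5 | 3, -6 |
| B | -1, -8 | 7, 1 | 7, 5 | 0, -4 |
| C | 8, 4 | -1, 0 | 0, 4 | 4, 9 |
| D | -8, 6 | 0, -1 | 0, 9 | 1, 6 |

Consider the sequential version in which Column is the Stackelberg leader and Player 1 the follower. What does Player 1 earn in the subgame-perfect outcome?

4

Solve by backward induction (Column leads).
- W → Player 1 plays C (best of 6, -1, 8, -8); Column gets 4.
- X → Player 1 plays B (best of -4, 7, -1, 0); Column gets 1.
- Y → Player 1 plays A (best of 9, 7, 0, 0); Column gets -5.
- Z → Player 1 plays C (best of 3, 0, 4, 1); Column gets 9.
Maximizing over 4, 1, -5, 9, Column chooses Z. Subgame-perfect outcome: (C, Z) with payoffs (4, 9).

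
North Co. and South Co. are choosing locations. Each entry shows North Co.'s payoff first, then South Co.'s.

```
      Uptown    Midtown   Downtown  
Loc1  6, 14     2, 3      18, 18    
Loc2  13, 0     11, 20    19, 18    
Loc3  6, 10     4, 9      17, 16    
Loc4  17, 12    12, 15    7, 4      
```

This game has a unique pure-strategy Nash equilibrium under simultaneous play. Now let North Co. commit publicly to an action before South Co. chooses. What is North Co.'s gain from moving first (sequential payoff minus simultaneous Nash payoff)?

Backward induction with North Co. moving first.
- Loc1 → South Co. plays Downtown (best of 14, 3, 18); North Co. gets 18.
- Loc2 → South Co. plays Midtown (best of 0, 20, 18); North Co. gets 11.
- Loc3 → South Co. plays Downtown (best of 10, 9, 16); North Co. gets 17.
- Loc4 → South Co. plays Midtown (best of 12, 15, 4); North Co. gets 12.
North Co.'s induced payoffs are 18, 11, 17, 12, so North Co. commits to Loc1. Subgame-perfect outcome: (Loc1, Downtown) with payoffs (18, 18).
Now find the simultaneous Nash equilibrium.
North Co.'s best replies: Uptown→Loc4; Midtown→Loc4; Downtown→Loc2.
South Co.'s best replies: Loc1→Downtown; Loc2→Midtown; Loc3→Downtown; Loc4→Midtown.
The unique mutual best reply is (Loc4, Midtown), giving (12, 15).
North Co.'s commitment gain: 18 − 12 = 6.

6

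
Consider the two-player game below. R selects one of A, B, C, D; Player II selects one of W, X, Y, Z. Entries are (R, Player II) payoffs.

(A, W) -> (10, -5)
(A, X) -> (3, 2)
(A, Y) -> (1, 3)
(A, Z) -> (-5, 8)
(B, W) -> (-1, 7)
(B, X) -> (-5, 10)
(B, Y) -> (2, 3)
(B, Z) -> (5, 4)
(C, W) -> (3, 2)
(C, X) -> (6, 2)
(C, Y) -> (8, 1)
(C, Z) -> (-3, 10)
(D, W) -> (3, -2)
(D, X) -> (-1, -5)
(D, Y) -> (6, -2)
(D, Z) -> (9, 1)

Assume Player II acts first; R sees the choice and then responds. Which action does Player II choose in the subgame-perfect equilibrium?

X

Work backward from R's decision.
- W → R plays A (best of 10, -1, 3, 3); Player II gets -5.
- X → R plays C (best of 3, -5, 6, -1); Player II gets 2.
- Y → R plays C (best of 1, 2, 8, 6); Player II gets 1.
- Z → R plays D (best of -5, 5, -3, 9); Player II gets 1.
Player II's induced payoffs are -5, 2, 1, 1, so Player II commits to X. Subgame-perfect outcome: (C, X) with payoffs (6, 2).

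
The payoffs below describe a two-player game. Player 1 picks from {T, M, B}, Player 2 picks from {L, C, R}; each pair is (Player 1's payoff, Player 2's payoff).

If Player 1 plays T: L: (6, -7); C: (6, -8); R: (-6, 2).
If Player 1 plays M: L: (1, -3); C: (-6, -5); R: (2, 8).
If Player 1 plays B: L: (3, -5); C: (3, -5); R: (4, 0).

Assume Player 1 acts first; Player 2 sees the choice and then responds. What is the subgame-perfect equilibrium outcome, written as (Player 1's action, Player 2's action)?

Work backward from Player 2's decision.
- T: Player 2 compares -7, -8, 2 and picks R; Player 1 would get -6.
- M: Player 2 compares -3, -5, 8 and picks R; Player 1 would get 2.
- B: Player 2 compares -5, -5, 0 and picks R; Player 1 would get 4.
Maximizing over -6, 2, 4, Player 1 chooses B. Subgame-perfect outcome: (B, R) with payoffs (4, 0).

(B, R)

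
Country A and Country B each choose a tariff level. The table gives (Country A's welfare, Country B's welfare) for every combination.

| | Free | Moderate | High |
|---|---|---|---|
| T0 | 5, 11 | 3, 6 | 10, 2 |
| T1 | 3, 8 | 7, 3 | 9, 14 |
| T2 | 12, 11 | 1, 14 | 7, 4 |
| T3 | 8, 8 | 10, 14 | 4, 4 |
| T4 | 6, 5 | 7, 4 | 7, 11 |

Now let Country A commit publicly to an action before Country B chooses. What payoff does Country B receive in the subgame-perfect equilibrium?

14

Country B best-responds to each possible Country A move:
- T0: BR = Free, leader payoff 5.
- T1: BR = High, leader payoff 9.
- T2: BR = Moderate, leader payoff 1.
- T3: BR = Moderate, leader payoff 10.
- T4: BR = High, leader payoff 7.
Country A's induced payoffs are 5, 9, 1, 10, 7, so Country A commits to T3. Subgame-perfect outcome: (T3, Moderate) with payoffs (10, 14).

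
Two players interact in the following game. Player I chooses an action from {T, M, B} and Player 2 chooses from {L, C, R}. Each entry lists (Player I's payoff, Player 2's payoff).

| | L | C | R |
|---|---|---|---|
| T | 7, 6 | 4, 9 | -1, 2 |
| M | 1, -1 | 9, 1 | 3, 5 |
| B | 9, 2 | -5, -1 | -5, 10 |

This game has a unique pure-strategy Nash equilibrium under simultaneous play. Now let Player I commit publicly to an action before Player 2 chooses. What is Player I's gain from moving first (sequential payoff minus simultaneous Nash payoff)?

1

Work backward from Player 2's decision.
- T → Player 2 plays C (best of 6, 9, 2); Player I gets 4.
- M → Player 2 plays R (best of -1, 1, 5); Player I gets 3.
- B → Player 2 plays R (best of 2, -1, 10); Player I gets -5.
Maximizing over 4, 3, -5, Player I chooses T. Subgame-perfect outcome: (T, C) with payoffs (4, 9).
Now find the simultaneous Nash equilibrium.
Player I's best replies: L→B; C→M; R→M.
Player 2's best replies: T→C; M→R; B→R.
The unique mutual best reply is (M, R), giving (3, 5).
Player I's commitment gain: 4 − 3 = 1.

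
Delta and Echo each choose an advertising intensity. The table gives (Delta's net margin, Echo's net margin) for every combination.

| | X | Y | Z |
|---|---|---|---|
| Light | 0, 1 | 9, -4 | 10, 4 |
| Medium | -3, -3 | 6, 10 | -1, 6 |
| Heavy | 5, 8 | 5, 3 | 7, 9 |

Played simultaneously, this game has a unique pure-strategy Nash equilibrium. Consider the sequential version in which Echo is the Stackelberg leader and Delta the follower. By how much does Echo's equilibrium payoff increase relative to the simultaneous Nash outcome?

Solve by backward induction (Echo leads).
- X: BR = Heavy, leader payoff 8.
- Y: BR = Light, leader payoff -4.
- Z: BR = Light, leader payoff 4.
Echo's induced payoffs are 8, -4, 4, so Echo commits to X. Subgame-perfect outcome: (Heavy, X) with payoffs (5, 8).
Now find the simultaneous Nash equilibrium.
Delta's best replies: X→Heavy; Y→Light; Z→Light.
Echo's best replies: Light→Z; Medium→Y; Heavy→Z.
Only (Light, Z) has each player best-responding; Nash payoffs (10, 4).
Echo's commitment gain: 8 − 4 = 4.

4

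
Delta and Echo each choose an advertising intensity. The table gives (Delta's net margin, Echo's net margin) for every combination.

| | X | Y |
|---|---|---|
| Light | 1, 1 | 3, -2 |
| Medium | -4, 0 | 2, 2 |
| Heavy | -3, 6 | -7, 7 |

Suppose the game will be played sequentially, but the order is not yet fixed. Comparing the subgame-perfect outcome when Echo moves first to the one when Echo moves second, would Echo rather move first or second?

If Delta leads: Echo's best replies are Light→X, Medium→Y, Heavy→Y; Delta's induced payoffs 1, 2, -7; outcome (Medium, Y), payoffs (2, 2).
If Echo leads: Delta's best replies are X→Light, Y→Light; Echo's induced payoffs 1, -2; outcome (Light, X), payoffs (1, 1).
Echo gets 1 moving first and 2 moving second, so Echo prefers to move second.

second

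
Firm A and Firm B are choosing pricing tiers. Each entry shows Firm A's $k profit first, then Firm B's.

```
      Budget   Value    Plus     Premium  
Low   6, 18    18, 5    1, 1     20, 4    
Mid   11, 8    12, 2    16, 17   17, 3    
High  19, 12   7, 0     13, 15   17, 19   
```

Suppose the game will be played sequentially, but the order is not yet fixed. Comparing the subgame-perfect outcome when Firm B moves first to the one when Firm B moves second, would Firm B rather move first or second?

If Firm A leads: Firm B's best replies are Low→Budget, Mid→Plus, High→Premium; Firm A's induced payoffs 6, 16, 17; outcome (High, Premium), payoffs (17, 19).
If Firm B leads: Firm A's best replies are Budget→High, Value→Low, Plus→Mid, Premium→Low; Firm B's induced payoffs 12, 5, 17, 4; outcome (Mid, Plus), payoffs (16, 17).
Firm B gets 17 moving first and 19 moving second, so Firm B prefers to move second.

second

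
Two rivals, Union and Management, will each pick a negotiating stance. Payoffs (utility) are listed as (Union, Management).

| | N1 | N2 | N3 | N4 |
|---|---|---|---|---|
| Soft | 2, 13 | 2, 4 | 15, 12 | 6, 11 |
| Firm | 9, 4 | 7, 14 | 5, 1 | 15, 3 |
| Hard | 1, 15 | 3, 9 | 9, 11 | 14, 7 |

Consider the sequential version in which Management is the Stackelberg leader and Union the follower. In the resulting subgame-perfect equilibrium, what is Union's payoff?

Union best-responds to each possible Management move:
- N1 → Union plays Firm (best of 2, 9, 1); Management gets 4.
- N2 → Union plays Firm (best of 2, 7, 3); Management gets 14.
- N3 → Union plays Soft (best of 15, 5, 9); Management gets 12.
- N4 → Union plays Firm (best of 6, 15, 14); Management gets 3.
Management's induced payoffs are 4, 14, 12, 3, so Management commits to N2. Subgame-perfect outcome: (Firm, N2) with payoffs (7, 14).

7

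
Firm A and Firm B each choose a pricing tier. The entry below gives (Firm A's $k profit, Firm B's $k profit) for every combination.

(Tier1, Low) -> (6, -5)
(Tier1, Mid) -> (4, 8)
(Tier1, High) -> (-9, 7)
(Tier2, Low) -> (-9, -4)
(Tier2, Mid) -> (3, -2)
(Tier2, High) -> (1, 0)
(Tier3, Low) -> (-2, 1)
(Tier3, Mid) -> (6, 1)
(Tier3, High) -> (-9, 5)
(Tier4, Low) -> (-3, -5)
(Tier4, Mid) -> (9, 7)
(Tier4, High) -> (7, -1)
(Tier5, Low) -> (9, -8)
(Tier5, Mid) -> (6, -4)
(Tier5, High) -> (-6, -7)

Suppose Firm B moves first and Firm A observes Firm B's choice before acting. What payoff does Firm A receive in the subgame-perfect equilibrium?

9

Backward induction with Firm B moving first.
- Low → Firm A plays Tier5 (best of 6, -9, -2, -3, 9); Firm B gets -8.
- Mid → Firm A plays Tier4 (best of 4, 3, 6, 9, 6); Firm B gets 7.
- High → Firm A plays Tier4 (best of -9, 1, -9, 7, -6); Firm B gets -1.
Maximizing over -8, 7, -1, Firm B chooses Mid. Subgame-perfect outcome: (Tier4, Mid) with payoffs (9, 7).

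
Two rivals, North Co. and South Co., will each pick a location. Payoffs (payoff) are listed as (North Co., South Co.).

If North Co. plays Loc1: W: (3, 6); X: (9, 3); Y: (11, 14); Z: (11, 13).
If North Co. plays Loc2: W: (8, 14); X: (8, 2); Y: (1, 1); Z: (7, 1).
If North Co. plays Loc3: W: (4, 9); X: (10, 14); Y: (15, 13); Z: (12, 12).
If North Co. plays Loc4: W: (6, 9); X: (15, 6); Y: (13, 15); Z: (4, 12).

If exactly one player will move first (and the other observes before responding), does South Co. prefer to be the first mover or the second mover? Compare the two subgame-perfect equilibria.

If North Co. leads: South Co.'s best replies are Loc1→Y, Loc2→W, Loc3→X, Loc4→Y; North Co.'s induced payoffs 11, 8, 10, 13; outcome (Loc4, Y), payoffs (13, 15).
If South Co. leads: North Co.'s best replies are W→Loc2, X→Loc4, Y→Loc3, Z→Loc3; South Co.'s induced payoffs 14, 6, 13, 12; outcome (Loc2, W), payoffs (8, 14).
South Co. gets 14 moving first and 15 moving second, so South Co. prefers to move second.

second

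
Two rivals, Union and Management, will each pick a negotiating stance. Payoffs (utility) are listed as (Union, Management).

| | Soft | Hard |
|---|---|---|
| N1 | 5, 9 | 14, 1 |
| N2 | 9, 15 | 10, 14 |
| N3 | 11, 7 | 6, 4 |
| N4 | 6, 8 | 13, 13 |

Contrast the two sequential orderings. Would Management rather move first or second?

If Union leads: Management's best replies are N1→Soft, N2→Soft, N3→Soft, N4→Hard; Union's induced payoffs 5, 9, 11, 13; outcome (N4, Hard), payoffs (13, 13).
If Management leads: Union's best replies are Soft→N3, Hard→N1; Management's induced payoffs 7, 1; outcome (N3, Soft), payoffs (11, 7).
Management gets 7 moving first and 13 moving second, so Management prefers to move second.

second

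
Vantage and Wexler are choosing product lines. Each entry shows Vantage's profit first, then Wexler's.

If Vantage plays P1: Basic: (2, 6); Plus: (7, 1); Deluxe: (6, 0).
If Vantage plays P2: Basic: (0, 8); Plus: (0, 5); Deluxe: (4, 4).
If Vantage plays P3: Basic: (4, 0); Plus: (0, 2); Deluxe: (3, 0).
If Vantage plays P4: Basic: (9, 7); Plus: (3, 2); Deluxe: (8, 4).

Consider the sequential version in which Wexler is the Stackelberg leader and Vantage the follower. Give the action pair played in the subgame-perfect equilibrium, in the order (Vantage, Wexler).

Work backward from Vantage's decision.
- Basic: BR = P4, leader payoff 7.
- Plus: BR = P1, leader payoff 1.
- Deluxe: BR = P4, leader payoff 4.
Maximizing over 7, 1, 4, Wexler chooses Basic. Subgame-perfect outcome: (P4, Basic) with payoffs (9, 7).

(P4, Basic)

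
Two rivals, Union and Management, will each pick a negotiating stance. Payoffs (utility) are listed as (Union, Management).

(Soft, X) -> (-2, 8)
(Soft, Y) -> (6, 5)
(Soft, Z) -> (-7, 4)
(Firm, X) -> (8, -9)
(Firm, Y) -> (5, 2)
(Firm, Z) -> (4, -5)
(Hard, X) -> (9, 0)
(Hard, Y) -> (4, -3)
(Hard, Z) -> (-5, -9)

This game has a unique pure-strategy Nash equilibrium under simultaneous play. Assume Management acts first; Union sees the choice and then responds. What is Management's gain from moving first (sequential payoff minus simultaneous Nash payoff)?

5

Backward induction with Management moving first.
- X: Union compares -2, 8, 9 and picks Hard; Management would get 0.
- Y: Union compares 6, 5, 4 and picks Soft; Management would get 5.
- Z: Union compares -7, 4, -5 and picks Firm; Management would get -5.
Management's induced payoffs are 0, 5, -5, so Management commits to Y. Subgame-perfect outcome: (Soft, Y) with payoffs (6, 5).
Under simultaneous play:
Union's best replies: X→Hard; Y→Soft; Z→Firm.
Management's best replies: Soft→X; Firm→Y; Hard→X.
Only (Hard, X) has each player best-responding; Nash payoffs (9, 0).
Management's commitment gain: 5 − 0 = 5.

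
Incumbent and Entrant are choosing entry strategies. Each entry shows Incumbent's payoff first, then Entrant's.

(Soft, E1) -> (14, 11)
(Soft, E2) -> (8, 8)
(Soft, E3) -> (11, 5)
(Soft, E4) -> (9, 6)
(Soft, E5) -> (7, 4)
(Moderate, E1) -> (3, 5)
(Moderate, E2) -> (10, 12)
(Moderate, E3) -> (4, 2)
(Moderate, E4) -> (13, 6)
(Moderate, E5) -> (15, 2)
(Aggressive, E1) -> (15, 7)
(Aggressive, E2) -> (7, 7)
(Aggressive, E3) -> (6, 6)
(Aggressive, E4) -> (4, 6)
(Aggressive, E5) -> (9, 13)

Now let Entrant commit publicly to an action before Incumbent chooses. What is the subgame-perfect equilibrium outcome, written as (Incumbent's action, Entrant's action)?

Backward induction with Entrant moving first.
- E1: BR = Aggressive, leader payoff 7.
- E2: BR = Moderate, leader payoff 12.
- E3: BR = Soft, leader payoff 5.
- E4: BR = Moderate, leader payoff 6.
- E5: BR = Moderate, leader payoff 2.
Maximizing over 7, 12, 5, 6, 2, Entrant chooses E2. Subgame-perfect outcome: (Moderate, E2) with payoffs (10, 12).

(Moderate, E2)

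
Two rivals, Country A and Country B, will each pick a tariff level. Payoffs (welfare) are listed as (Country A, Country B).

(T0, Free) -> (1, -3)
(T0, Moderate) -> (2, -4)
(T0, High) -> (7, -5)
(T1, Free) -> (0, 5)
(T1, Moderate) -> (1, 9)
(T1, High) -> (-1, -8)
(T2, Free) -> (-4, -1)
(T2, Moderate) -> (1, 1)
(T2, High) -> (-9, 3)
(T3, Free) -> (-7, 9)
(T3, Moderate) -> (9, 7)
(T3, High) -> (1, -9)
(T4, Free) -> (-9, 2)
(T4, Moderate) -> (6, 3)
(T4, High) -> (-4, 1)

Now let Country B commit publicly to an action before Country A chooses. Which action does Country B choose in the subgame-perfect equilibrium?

Solve by backward induction (Country B leads).
- Free: BR = T0, leader payoff -3.
- Moderate: BR = T3, leader payoff 7.
- High: BR = T0, leader payoff -5.
Maximizing over -3, 7, -5, Country B chooses Moderate. Subgame-perfect outcome: (T3, Moderate) with payoffs (9, 7).

Moderate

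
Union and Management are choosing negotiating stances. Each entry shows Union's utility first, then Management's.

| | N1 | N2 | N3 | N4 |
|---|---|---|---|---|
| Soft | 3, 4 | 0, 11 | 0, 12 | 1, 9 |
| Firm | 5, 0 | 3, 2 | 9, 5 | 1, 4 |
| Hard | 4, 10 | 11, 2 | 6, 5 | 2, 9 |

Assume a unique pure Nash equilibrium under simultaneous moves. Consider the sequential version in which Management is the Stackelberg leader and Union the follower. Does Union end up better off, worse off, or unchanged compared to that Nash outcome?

worse off

Backward induction with Management moving first.
- N1 → Union plays Firm (best of 3, 5, 4); Management gets 0.
- N2 → Union plays Hard (best of 0, 3, 11); Management gets 2.
- N3 → Union plays Firm (best of 0, 9, 6); Management gets 5.
- N4 → Union plays Hard (best of 1, 1, 2); Management gets 9.
Management's induced payoffs are 0, 2, 5, 9, so Management commits to N4. Subgame-perfect outcome: (Hard, N4) with payoffs (2, 9).
Now find the simultaneous Nash equilibrium.
Union's best replies: N1→Firm; N2→Hard; N3→Firm; N4→Hard.
Management's best replies: Soft→N3; Firm→N3; Hard→N1.
Only (Firm, N3) has each player best-responding; Nash payoffs (9, 5).
Union earns 2 sequentially versus 9 at the Nash outcome: worse off.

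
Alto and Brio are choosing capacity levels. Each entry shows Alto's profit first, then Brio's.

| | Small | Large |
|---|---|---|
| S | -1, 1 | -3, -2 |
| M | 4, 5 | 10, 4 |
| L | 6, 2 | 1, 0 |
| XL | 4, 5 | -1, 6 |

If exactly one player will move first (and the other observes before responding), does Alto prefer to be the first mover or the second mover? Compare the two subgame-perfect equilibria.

second

If Alto leads: Brio's best replies are S→Small, M→Small, L→Small, XL→Large; Alto's induced payoffs -1, 4, 6, -1; outcome (L, Small), payoffs (6, 2).
If Brio leads: Alto's best replies are Small→L, Large→M; Brio's induced payoffs 2, 4; outcome (M, Large), payoffs (10, 4).
Alto gets 6 moving first and 10 moving second, so Alto prefers to move second.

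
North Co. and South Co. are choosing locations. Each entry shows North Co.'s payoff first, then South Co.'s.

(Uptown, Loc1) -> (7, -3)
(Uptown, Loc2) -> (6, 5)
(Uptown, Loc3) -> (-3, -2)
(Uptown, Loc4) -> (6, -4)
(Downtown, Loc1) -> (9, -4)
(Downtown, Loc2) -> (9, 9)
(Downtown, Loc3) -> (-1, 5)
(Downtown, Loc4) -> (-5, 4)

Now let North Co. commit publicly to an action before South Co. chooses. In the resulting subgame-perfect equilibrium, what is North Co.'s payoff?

9

South Co. best-responds to each possible North Co. move:
- Uptown: South Co. compares -3, 5, -2, -4 and picks Loc2; North Co. would get 6.
- Downtown: South Co. compares -4, 9, 5, 4 and picks Loc2; North Co. would get 9.
North Co.'s induced payoffs are 6, 9, so North Co. commits to Downtown. Subgame-perfect outcome: (Downtown, Loc2) with payoffs (9, 9).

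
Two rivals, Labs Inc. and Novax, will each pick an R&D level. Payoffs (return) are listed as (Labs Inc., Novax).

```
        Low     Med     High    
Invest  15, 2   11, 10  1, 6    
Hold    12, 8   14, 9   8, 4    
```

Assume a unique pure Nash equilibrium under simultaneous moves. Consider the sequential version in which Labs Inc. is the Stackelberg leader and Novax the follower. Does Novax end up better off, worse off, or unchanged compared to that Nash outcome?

unchanged

Solve by backward induction (Labs Inc. leads).
- Invest → Novax plays Med (best of 2, 10, 6); Labs Inc. gets 11.
- Hold → Novax plays Med (best of 8, 9, 4); Labs Inc. gets 14.
Maximizing over 11, 14, Labs Inc. chooses Hold. Subgame-perfect outcome: (Hold, Med) with payoffs (14, 9).
Now find the simultaneous Nash equilibrium.
Labs Inc.'s best replies: Low→Invest; Med→Hold; High→Hold.
Novax's best replies: Invest→Med; Hold→Med.
Only (Hold, Med) has each player best-responding; Nash payoffs (14, 9).
Novax earns 9 sequentially versus 9 at the Nash outcome: unchanged.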